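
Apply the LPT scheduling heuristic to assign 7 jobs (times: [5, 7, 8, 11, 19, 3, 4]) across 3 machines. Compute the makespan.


Sort jobs in decreasing order (LPT): [19, 11, 8, 7, 5, 4, 3]
Assign each job to the least loaded machine:
  Machine 1: jobs [19], load = 19
  Machine 2: jobs [11, 5, 3], load = 19
  Machine 3: jobs [8, 7, 4], load = 19
Makespan = max load = 19

19


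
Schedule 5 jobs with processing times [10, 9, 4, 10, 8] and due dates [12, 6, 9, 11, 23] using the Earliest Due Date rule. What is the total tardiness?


Sort by due date (EDD order): [(9, 6), (4, 9), (10, 11), (10, 12), (8, 23)]
Compute completion times and tardiness:
  Job 1: p=9, d=6, C=9, tardiness=max(0,9-6)=3
  Job 2: p=4, d=9, C=13, tardiness=max(0,13-9)=4
  Job 3: p=10, d=11, C=23, tardiness=max(0,23-11)=12
  Job 4: p=10, d=12, C=33, tardiness=max(0,33-12)=21
  Job 5: p=8, d=23, C=41, tardiness=max(0,41-23)=18
Total tardiness = 58

58


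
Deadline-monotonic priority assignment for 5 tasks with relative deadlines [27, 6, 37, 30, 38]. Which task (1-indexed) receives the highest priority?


Sort tasks by relative deadline (ascending):
  Task 2: deadline = 6
  Task 1: deadline = 27
  Task 4: deadline = 30
  Task 3: deadline = 37
  Task 5: deadline = 38
Priority order (highest first): [2, 1, 4, 3, 5]
Highest priority task = 2

2


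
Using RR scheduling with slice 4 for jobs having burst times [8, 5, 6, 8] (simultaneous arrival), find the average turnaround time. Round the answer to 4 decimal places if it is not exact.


Time quantum = 4
Execution trace:
  J1 runs 4 units, time = 4
  J2 runs 4 units, time = 8
  J3 runs 4 units, time = 12
  J4 runs 4 units, time = 16
  J1 runs 4 units, time = 20
  J2 runs 1 units, time = 21
  J3 runs 2 units, time = 23
  J4 runs 4 units, time = 27
Finish times: [20, 21, 23, 27]
Average turnaround = 91/4 = 22.75

22.75


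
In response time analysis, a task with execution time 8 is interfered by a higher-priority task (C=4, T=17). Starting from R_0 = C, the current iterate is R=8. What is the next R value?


R_next = C + ceil(R_prev / T_hp) * C_hp
ceil(8 / 17) = ceil(0.4706) = 1
Interference = 1 * 4 = 4
R_next = 8 + 4 = 12

12


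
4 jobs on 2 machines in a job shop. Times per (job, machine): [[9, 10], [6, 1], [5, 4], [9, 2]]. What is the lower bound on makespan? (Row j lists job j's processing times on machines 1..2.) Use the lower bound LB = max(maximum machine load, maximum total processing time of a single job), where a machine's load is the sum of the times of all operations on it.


Machine loads:
  Machine 1: 9 + 6 + 5 + 9 = 29
  Machine 2: 10 + 1 + 4 + 2 = 17
Max machine load = 29
Job totals:
  Job 1: 19
  Job 2: 7
  Job 3: 9
  Job 4: 11
Max job total = 19
Lower bound = max(29, 19) = 29

29


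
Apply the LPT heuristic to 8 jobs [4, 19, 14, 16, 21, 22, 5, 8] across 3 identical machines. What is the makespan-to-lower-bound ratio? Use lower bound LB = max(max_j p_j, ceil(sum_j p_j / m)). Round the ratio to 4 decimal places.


LPT order: [22, 21, 19, 16, 14, 8, 5, 4]
Machine loads after assignment: [39, 35, 35]
LPT makespan = 39
Lower bound = max(max_job, ceil(total/3)) = max(22, 37) = 37
Ratio = 39 / 37 = 1.0541

1.0541


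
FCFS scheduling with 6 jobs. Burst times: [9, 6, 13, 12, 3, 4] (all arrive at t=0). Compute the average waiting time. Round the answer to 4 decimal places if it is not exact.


FCFS order (as given): [9, 6, 13, 12, 3, 4]
Waiting times:
  Job 1: wait = 0
  Job 2: wait = 9
  Job 3: wait = 15
  Job 4: wait = 28
  Job 5: wait = 40
  Job 6: wait = 43
Sum of waiting times = 135
Average waiting time = 135/6 = 22.5

22.5


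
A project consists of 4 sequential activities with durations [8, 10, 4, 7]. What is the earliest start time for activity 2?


Activity 2 starts after activities 1 through 1 complete.
Predecessor durations: [8]
ES = 8 = 8

8


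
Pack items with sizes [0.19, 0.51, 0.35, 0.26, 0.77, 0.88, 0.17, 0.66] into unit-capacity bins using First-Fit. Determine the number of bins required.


Place items sequentially using First-Fit:
  Item 0.19 -> new Bin 1
  Item 0.51 -> Bin 1 (now 0.7)
  Item 0.35 -> new Bin 2
  Item 0.26 -> Bin 1 (now 0.96)
  Item 0.77 -> new Bin 3
  Item 0.88 -> new Bin 4
  Item 0.17 -> Bin 2 (now 0.52)
  Item 0.66 -> new Bin 5
Total bins used = 5

5


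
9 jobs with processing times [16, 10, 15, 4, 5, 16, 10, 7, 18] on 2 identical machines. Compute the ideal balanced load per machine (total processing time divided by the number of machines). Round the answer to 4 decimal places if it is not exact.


Total processing time = 16 + 10 + 15 + 4 + 5 + 16 + 10 + 7 + 18 = 101
Number of machines = 2
Ideal balanced load = 101 / 2 = 50.5

50.5


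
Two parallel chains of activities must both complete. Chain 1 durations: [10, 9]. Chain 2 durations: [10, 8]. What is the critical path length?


Path A total = 10 + 9 = 19
Path B total = 10 + 8 = 18
Critical path = longest path = max(19, 18) = 19

19


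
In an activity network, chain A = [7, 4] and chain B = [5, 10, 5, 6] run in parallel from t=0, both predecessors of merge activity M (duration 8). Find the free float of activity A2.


ES(A2) = sum of predecessors on chain A = 7
EF(A2) = ES + duration = 7 + 4 = 11
Successor of A2 is M. ES(M) = max(sum(A), sum(B)) = max(11, 26) = 26
Free float = ES(successor) - EF(current) = 26 - 11 = 15

15


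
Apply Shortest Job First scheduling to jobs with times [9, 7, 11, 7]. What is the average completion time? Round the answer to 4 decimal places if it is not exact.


SJF order (ascending): [7, 7, 9, 11]
Completion times:
  Job 1: burst=7, C=7
  Job 2: burst=7, C=14
  Job 3: burst=9, C=23
  Job 4: burst=11, C=34
Average completion = 78/4 = 19.5

19.5


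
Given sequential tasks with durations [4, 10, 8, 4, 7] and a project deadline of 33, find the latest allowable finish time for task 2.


LF(activity 2) = deadline - sum of successor durations
Successors: activities 3 through 5 with durations [8, 4, 7]
Sum of successor durations = 19
LF = 33 - 19 = 14

14


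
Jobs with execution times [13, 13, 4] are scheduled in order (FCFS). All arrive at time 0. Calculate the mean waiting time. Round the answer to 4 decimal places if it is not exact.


FCFS order (as given): [13, 13, 4]
Waiting times:
  Job 1: wait = 0
  Job 2: wait = 13
  Job 3: wait = 26
Sum of waiting times = 39
Average waiting time = 39/3 = 13.0

13.0


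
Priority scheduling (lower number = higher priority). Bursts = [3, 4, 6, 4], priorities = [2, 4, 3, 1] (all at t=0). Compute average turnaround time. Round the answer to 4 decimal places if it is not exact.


Sort by priority (ascending = highest first):
Order: [(1, 4), (2, 3), (3, 6), (4, 4)]
Completion times:
  Priority 1, burst=4, C=4
  Priority 2, burst=3, C=7
  Priority 3, burst=6, C=13
  Priority 4, burst=4, C=17
Average turnaround = 41/4 = 10.25

10.25


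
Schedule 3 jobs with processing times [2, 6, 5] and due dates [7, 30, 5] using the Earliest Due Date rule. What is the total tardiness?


Sort by due date (EDD order): [(5, 5), (2, 7), (6, 30)]
Compute completion times and tardiness:
  Job 1: p=5, d=5, C=5, tardiness=max(0,5-5)=0
  Job 2: p=2, d=7, C=7, tardiness=max(0,7-7)=0
  Job 3: p=6, d=30, C=13, tardiness=max(0,13-30)=0
Total tardiness = 0

0


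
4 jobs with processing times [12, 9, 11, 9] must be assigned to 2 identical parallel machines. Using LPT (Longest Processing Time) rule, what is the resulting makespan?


Sort jobs in decreasing order (LPT): [12, 11, 9, 9]
Assign each job to the least loaded machine:
  Machine 1: jobs [12, 9], load = 21
  Machine 2: jobs [11, 9], load = 20
Makespan = max load = 21

21


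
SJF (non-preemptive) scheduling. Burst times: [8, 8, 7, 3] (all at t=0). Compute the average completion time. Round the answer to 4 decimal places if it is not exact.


SJF order (ascending): [3, 7, 8, 8]
Completion times:
  Job 1: burst=3, C=3
  Job 2: burst=7, C=10
  Job 3: burst=8, C=18
  Job 4: burst=8, C=26
Average completion = 57/4 = 14.25

14.25


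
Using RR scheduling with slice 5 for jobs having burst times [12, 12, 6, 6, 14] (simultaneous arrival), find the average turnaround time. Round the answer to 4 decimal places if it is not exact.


Time quantum = 5
Execution trace:
  J1 runs 5 units, time = 5
  J2 runs 5 units, time = 10
  J3 runs 5 units, time = 15
  J4 runs 5 units, time = 20
  J5 runs 5 units, time = 25
  J1 runs 5 units, time = 30
  J2 runs 5 units, time = 35
  J3 runs 1 units, time = 36
  J4 runs 1 units, time = 37
  J5 runs 5 units, time = 42
  J1 runs 2 units, time = 44
  J2 runs 2 units, time = 46
  J5 runs 4 units, time = 50
Finish times: [44, 46, 36, 37, 50]
Average turnaround = 213/5 = 42.6

42.6


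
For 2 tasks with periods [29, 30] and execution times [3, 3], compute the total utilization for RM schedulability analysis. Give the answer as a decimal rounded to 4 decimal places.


Compute individual utilizations (exact fractions):
  Task 1: C/T = 3/29 (approx. 0.1034)
  Task 2: C/T = 3/30 = 1/10 (approx. 0.1)
Total utilization U = 3/29 + 1/10 = 59/290
Rounded to 4 decimal places: U = 0.2034
RM (Liu & Layland) bound for 2 tasks = 0.828427; compare with U = 59/290 (approx. 0.203448)
U <= bound, so schedulable by RM sufficient condition.

0.2034


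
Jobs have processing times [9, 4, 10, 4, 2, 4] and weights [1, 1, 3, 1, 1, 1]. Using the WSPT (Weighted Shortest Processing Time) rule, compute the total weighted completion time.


Compute p/w ratios and sort ascending (WSPT): [(2, 1), (10, 3), (4, 1), (4, 1), (4, 1), (9, 1)]
Compute weighted completion times:
  Job (p=2,w=1): C=2, w*C=1*2=2
  Job (p=10,w=3): C=12, w*C=3*12=36
  Job (p=4,w=1): C=16, w*C=1*16=16
  Job (p=4,w=1): C=20, w*C=1*20=20
  Job (p=4,w=1): C=24, w*C=1*24=24
  Job (p=9,w=1): C=33, w*C=1*33=33
Total weighted completion time = 131

131


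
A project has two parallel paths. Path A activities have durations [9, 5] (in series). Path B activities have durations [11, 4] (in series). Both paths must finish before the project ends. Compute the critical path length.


Path A total = 9 + 5 = 14
Path B total = 11 + 4 = 15
Critical path = longest path = max(14, 15) = 15

15


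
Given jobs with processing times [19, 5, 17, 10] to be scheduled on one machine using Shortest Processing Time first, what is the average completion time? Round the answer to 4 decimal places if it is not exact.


Sort jobs by processing time (SPT order): [5, 10, 17, 19]
Compute completion times sequentially:
  Job 1: processing = 5, completes at 5
  Job 2: processing = 10, completes at 15
  Job 3: processing = 17, completes at 32
  Job 4: processing = 19, completes at 51
Sum of completion times = 103
Average completion time = 103/4 = 25.75

25.75


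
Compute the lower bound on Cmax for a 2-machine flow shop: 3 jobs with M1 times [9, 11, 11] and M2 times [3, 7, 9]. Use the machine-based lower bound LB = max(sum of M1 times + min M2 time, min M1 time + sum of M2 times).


LB1 = sum(M1 times) + min(M2 times) = 31 + 3 = 34
LB2 = min(M1 times) + sum(M2 times) = 9 + 19 = 28
Lower bound = max(LB1, LB2) = max(34, 28) = 34

34


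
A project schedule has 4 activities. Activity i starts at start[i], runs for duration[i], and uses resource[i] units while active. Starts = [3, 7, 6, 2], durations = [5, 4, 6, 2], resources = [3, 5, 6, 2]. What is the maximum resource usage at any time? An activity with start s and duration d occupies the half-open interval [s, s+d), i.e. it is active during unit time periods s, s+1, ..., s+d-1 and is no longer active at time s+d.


Each activity i is active on [start_i, start_i + duration_i).
Compute total resource usage per time slot:
  t=0: active resources = [], total = 0
  t=1: active resources = [], total = 0
  t=2: active resources = [2], total = 2
  t=3: active resources = [3, 2], total = 5
  t=4: active resources = [3], total = 3
  t=5: active resources = [3], total = 3
  t=6: active resources = [3, 6], total = 9
  t=7: active resources = [3, 5, 6], total = 14
  t=8: active resources = [5, 6], total = 11
  t=9: active resources = [5, 6], total = 11
  t=10: active resources = [5, 6], total = 11
  t=11: active resources = [6], total = 6
Peak resource demand = 14

14


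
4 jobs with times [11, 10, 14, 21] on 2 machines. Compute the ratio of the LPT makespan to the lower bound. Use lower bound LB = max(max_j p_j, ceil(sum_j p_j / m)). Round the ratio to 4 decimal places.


LPT order: [21, 14, 11, 10]
Machine loads after assignment: [31, 25]
LPT makespan = 31
Lower bound = max(max_job, ceil(total/2)) = max(21, 28) = 28
Ratio = 31 / 28 = 1.1071

1.1071


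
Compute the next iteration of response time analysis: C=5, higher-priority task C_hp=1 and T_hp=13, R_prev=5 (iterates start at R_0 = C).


R_next = C + ceil(R_prev / T_hp) * C_hp
ceil(5 / 13) = ceil(0.3846) = 1
Interference = 1 * 1 = 1
R_next = 5 + 1 = 6

6


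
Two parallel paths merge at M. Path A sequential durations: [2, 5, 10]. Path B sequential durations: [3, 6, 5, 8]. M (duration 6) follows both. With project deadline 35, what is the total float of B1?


Forward pass: ES(B1) = sum of predecessors on chain B = 0
EF = ES + duration = 0 + 3 = 3
Backward pass: LF(M) = deadline = 35; LS(M) = 35 - 6 = 29
LF(B1) = LS(M) - sum(successors on chain B) = 29 - 19 = 10
LS = LF - duration = 10 - 3 = 7
Total float = LS - ES = 7 - 0 = 7

7


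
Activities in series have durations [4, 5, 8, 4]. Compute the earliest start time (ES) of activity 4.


Activity 4 starts after activities 1 through 3 complete.
Predecessor durations: [4, 5, 8]
ES = 4 + 5 + 8 = 17

17


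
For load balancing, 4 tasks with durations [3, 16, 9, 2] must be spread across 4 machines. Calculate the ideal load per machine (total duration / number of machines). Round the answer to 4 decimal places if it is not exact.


Total processing time = 3 + 16 + 9 + 2 = 30
Number of machines = 4
Ideal balanced load = 30 / 4 = 7.5

7.5


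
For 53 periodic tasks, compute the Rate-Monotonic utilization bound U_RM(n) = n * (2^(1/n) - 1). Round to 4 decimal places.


Compute 2^(1/53) = 1.0131641430
Subtract 1: 1.0131641430 - 1 = 0.0131641430
Multiply by n: 53 * 0.0131641430 = 0.6976995790
Round to 4 dp: 0.6977

0.6977


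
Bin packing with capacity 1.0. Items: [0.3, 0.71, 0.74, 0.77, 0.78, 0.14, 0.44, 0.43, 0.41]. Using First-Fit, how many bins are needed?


Place items sequentially using First-Fit:
  Item 0.3 -> new Bin 1
  Item 0.71 -> new Bin 2
  Item 0.74 -> new Bin 3
  Item 0.77 -> new Bin 4
  Item 0.78 -> new Bin 5
  Item 0.14 -> Bin 1 (now 0.44)
  Item 0.44 -> Bin 1 (now 0.88)
  Item 0.43 -> new Bin 6
  Item 0.41 -> Bin 6 (now 0.84)
Total bins used = 6

6


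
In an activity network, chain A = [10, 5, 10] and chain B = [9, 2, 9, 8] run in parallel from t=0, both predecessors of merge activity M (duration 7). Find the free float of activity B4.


ES(B4) = sum of predecessors on chain B = 20
EF(B4) = ES + duration = 20 + 8 = 28
Successor of B4 is M. ES(M) = max(sum(A), sum(B)) = max(25, 28) = 28
Free float = ES(successor) - EF(current) = 28 - 28 = 0

0


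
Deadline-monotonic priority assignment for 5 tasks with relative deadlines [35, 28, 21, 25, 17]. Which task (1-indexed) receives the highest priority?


Sort tasks by relative deadline (ascending):
  Task 5: deadline = 17
  Task 3: deadline = 21
  Task 4: deadline = 25
  Task 2: deadline = 28
  Task 1: deadline = 35
Priority order (highest first): [5, 3, 4, 2, 1]
Highest priority task = 5

5


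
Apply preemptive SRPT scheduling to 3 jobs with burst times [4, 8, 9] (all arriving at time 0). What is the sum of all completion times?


Since all jobs arrive at t=0, SRPT equals SPT ordering.
SPT order: [4, 8, 9]
Completion times:
  Job 1: p=4, C=4
  Job 2: p=8, C=12
  Job 3: p=9, C=21
Total completion time = 4 + 12 + 21 = 37

37


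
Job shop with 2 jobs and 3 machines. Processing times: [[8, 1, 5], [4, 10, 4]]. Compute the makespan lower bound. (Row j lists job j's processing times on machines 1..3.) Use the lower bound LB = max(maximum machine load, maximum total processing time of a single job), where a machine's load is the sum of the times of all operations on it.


Machine loads:
  Machine 1: 8 + 4 = 12
  Machine 2: 1 + 10 = 11
  Machine 3: 5 + 4 = 9
Max machine load = 12
Job totals:
  Job 1: 14
  Job 2: 18
Max job total = 18
Lower bound = max(12, 18) = 18

18


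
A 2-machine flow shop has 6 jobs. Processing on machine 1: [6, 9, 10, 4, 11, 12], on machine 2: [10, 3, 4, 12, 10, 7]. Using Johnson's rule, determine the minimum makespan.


Apply Johnson's rule:
  Group 1 (a <= b): [(4, 4, 12), (1, 6, 10)]
  Group 2 (a > b): [(5, 11, 10), (6, 12, 7), (3, 10, 4), (2, 9, 3)]
Optimal job order: [4, 1, 5, 6, 3, 2]
Schedule:
  Job 4: M1 done at 4, M2 done at 16
  Job 1: M1 done at 10, M2 done at 26
  Job 5: M1 done at 21, M2 done at 36
  Job 6: M1 done at 33, M2 done at 43
  Job 3: M1 done at 43, M2 done at 47
  Job 2: M1 done at 52, M2 done at 55
Makespan = 55

55


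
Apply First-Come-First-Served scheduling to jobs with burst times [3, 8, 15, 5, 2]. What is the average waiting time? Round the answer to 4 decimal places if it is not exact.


FCFS order (as given): [3, 8, 15, 5, 2]
Waiting times:
  Job 1: wait = 0
  Job 2: wait = 3
  Job 3: wait = 11
  Job 4: wait = 26
  Job 5: wait = 31
Sum of waiting times = 71
Average waiting time = 71/5 = 14.2

14.2


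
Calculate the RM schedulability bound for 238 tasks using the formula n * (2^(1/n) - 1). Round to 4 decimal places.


Compute 2^(1/238) = 1.0029166282
Subtract 1: 1.0029166282 - 1 = 0.0029166282
Multiply by n: 238 * 0.0029166282 = 0.6941575116
Round to 4 dp: 0.6942

0.6942


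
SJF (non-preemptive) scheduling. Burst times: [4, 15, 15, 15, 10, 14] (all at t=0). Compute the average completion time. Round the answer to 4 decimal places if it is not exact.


SJF order (ascending): [4, 10, 14, 15, 15, 15]
Completion times:
  Job 1: burst=4, C=4
  Job 2: burst=10, C=14
  Job 3: burst=14, C=28
  Job 4: burst=15, C=43
  Job 5: burst=15, C=58
  Job 6: burst=15, C=73
Average completion = 220/6 = 36.6667

36.6667


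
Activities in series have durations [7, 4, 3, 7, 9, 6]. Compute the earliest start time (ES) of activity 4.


Activity 4 starts after activities 1 through 3 complete.
Predecessor durations: [7, 4, 3]
ES = 7 + 4 + 3 = 14

14


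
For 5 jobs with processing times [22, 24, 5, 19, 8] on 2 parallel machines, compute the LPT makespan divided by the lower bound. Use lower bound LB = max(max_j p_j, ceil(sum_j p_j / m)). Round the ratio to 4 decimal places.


LPT order: [24, 22, 19, 8, 5]
Machine loads after assignment: [37, 41]
LPT makespan = 41
Lower bound = max(max_job, ceil(total/2)) = max(24, 39) = 39
Ratio = 41 / 39 = 1.0513

1.0513


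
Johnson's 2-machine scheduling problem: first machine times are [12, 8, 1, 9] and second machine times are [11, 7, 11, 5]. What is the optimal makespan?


Apply Johnson's rule:
  Group 1 (a <= b): [(3, 1, 11)]
  Group 2 (a > b): [(1, 12, 11), (2, 8, 7), (4, 9, 5)]
Optimal job order: [3, 1, 2, 4]
Schedule:
  Job 3: M1 done at 1, M2 done at 12
  Job 1: M1 done at 13, M2 done at 24
  Job 2: M1 done at 21, M2 done at 31
  Job 4: M1 done at 30, M2 done at 36
Makespan = 36

36


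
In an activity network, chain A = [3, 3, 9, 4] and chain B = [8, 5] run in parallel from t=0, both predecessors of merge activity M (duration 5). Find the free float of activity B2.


ES(B2) = sum of predecessors on chain B = 8
EF(B2) = ES + duration = 8 + 5 = 13
Successor of B2 is M. ES(M) = max(sum(A), sum(B)) = max(19, 13) = 19
Free float = ES(successor) - EF(current) = 19 - 13 = 6

6


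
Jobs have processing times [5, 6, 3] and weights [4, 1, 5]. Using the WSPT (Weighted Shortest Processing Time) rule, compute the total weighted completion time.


Compute p/w ratios and sort ascending (WSPT): [(3, 5), (5, 4), (6, 1)]
Compute weighted completion times:
  Job (p=3,w=5): C=3, w*C=5*3=15
  Job (p=5,w=4): C=8, w*C=4*8=32
  Job (p=6,w=1): C=14, w*C=1*14=14
Total weighted completion time = 61

61


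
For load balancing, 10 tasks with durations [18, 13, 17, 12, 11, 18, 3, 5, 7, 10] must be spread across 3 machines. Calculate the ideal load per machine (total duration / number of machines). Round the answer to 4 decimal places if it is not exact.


Total processing time = 18 + 13 + 17 + 12 + 11 + 18 + 3 + 5 + 7 + 10 = 114
Number of machines = 3
Ideal balanced load = 114 / 3 = 38.0

38.0


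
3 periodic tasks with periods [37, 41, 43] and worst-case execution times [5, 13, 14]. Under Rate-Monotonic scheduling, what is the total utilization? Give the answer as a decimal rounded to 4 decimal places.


Compute individual utilizations (exact fractions):
  Task 1: C/T = 5/37 (approx. 0.1351)
  Task 2: C/T = 13/41 (approx. 0.3171)
  Task 3: C/T = 14/43 (approx. 0.3256)
Total utilization U = 5/37 + 13/41 + 14/43 = 50736/65231
Rounded to 4 decimal places: U = 0.7778
RM (Liu & Layland) bound for 3 tasks = 0.779763; compare with U = 50736/65231 (approx. 0.777790)
U <= bound, so schedulable by RM sufficient condition.

0.7778


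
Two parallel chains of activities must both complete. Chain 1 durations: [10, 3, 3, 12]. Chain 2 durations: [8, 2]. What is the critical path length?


Path A total = 10 + 3 + 3 + 12 = 28
Path B total = 8 + 2 = 10
Critical path = longest path = max(28, 10) = 28

28


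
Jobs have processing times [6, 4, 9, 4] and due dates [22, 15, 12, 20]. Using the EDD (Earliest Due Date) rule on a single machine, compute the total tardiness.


Sort by due date (EDD order): [(9, 12), (4, 15), (4, 20), (6, 22)]
Compute completion times and tardiness:
  Job 1: p=9, d=12, C=9, tardiness=max(0,9-12)=0
  Job 2: p=4, d=15, C=13, tardiness=max(0,13-15)=0
  Job 3: p=4, d=20, C=17, tardiness=max(0,17-20)=0
  Job 4: p=6, d=22, C=23, tardiness=max(0,23-22)=1
Total tardiness = 1

1


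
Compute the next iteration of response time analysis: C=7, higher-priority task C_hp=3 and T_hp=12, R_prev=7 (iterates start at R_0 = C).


R_next = C + ceil(R_prev / T_hp) * C_hp
ceil(7 / 12) = ceil(0.5833) = 1
Interference = 1 * 3 = 3
R_next = 7 + 3 = 10

10


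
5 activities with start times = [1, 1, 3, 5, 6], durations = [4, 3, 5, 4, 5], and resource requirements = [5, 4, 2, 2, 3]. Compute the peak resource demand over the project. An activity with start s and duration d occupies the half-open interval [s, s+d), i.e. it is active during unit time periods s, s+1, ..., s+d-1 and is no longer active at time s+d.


Each activity i is active on [start_i, start_i + duration_i).
Compute total resource usage per time slot:
  t=0: active resources = [], total = 0
  t=1: active resources = [5, 4], total = 9
  t=2: active resources = [5, 4], total = 9
  t=3: active resources = [5, 4, 2], total = 11
  t=4: active resources = [5, 2], total = 7
  t=5: active resources = [2, 2], total = 4
  t=6: active resources = [2, 2, 3], total = 7
  t=7: active resources = [2, 2, 3], total = 7
  t=8: active resources = [2, 3], total = 5
  t=9: active resources = [3], total = 3
  t=10: active resources = [3], total = 3
Peak resource demand = 11

11


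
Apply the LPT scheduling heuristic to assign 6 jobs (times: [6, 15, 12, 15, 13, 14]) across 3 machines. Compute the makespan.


Sort jobs in decreasing order (LPT): [15, 15, 14, 13, 12, 6]
Assign each job to the least loaded machine:
  Machine 1: jobs [15, 12], load = 27
  Machine 2: jobs [15, 6], load = 21
  Machine 3: jobs [14, 13], load = 27
Makespan = max load = 27

27


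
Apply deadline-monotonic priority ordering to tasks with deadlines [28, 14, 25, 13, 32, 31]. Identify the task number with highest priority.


Sort tasks by relative deadline (ascending):
  Task 4: deadline = 13
  Task 2: deadline = 14
  Task 3: deadline = 25
  Task 1: deadline = 28
  Task 6: deadline = 31
  Task 5: deadline = 32
Priority order (highest first): [4, 2, 3, 1, 6, 5]
Highest priority task = 4

4


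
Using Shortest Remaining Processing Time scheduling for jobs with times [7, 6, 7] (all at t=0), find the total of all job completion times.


Since all jobs arrive at t=0, SRPT equals SPT ordering.
SPT order: [6, 7, 7]
Completion times:
  Job 1: p=6, C=6
  Job 2: p=7, C=13
  Job 3: p=7, C=20
Total completion time = 6 + 13 + 20 = 39

39


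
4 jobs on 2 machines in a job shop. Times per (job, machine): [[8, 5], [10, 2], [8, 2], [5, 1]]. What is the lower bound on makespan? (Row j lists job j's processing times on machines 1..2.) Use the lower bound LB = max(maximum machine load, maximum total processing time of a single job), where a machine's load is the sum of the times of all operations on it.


Machine loads:
  Machine 1: 8 + 10 + 8 + 5 = 31
  Machine 2: 5 + 2 + 2 + 1 = 10
Max machine load = 31
Job totals:
  Job 1: 13
  Job 2: 12
  Job 3: 10
  Job 4: 6
Max job total = 13
Lower bound = max(31, 13) = 31

31


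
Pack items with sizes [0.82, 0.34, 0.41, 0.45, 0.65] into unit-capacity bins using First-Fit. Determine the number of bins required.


Place items sequentially using First-Fit:
  Item 0.82 -> new Bin 1
  Item 0.34 -> new Bin 2
  Item 0.41 -> Bin 2 (now 0.75)
  Item 0.45 -> new Bin 3
  Item 0.65 -> new Bin 4
Total bins used = 4

4


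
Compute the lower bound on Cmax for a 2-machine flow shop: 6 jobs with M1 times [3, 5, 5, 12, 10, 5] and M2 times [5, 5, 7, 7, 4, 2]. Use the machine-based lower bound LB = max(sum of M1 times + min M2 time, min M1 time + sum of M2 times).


LB1 = sum(M1 times) + min(M2 times) = 40 + 2 = 42
LB2 = min(M1 times) + sum(M2 times) = 3 + 30 = 33
Lower bound = max(LB1, LB2) = max(42, 33) = 42

42


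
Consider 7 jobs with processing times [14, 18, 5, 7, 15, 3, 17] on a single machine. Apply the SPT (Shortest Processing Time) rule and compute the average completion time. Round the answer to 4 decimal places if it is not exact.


Sort jobs by processing time (SPT order): [3, 5, 7, 14, 15, 17, 18]
Compute completion times sequentially:
  Job 1: processing = 3, completes at 3
  Job 2: processing = 5, completes at 8
  Job 3: processing = 7, completes at 15
  Job 4: processing = 14, completes at 29
  Job 5: processing = 15, completes at 44
  Job 6: processing = 17, completes at 61
  Job 7: processing = 18, completes at 79
Sum of completion times = 239
Average completion time = 239/7 = 34.1429

34.1429


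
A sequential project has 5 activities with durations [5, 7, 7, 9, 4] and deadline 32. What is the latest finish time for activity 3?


LF(activity 3) = deadline - sum of successor durations
Successors: activities 4 through 5 with durations [9, 4]
Sum of successor durations = 13
LF = 32 - 13 = 19

19


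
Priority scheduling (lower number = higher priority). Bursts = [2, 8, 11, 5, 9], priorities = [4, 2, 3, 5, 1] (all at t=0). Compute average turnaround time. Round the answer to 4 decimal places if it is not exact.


Sort by priority (ascending = highest first):
Order: [(1, 9), (2, 8), (3, 11), (4, 2), (5, 5)]
Completion times:
  Priority 1, burst=9, C=9
  Priority 2, burst=8, C=17
  Priority 3, burst=11, C=28
  Priority 4, burst=2, C=30
  Priority 5, burst=5, C=35
Average turnaround = 119/5 = 23.8

23.8


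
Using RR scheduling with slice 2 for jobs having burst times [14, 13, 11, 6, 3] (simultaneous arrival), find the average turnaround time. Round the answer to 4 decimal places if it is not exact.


Time quantum = 2
Execution trace:
  J1 runs 2 units, time = 2
  J2 runs 2 units, time = 4
  J3 runs 2 units, time = 6
  J4 runs 2 units, time = 8
  J5 runs 2 units, time = 10
  J1 runs 2 units, time = 12
  J2 runs 2 units, time = 14
  J3 runs 2 units, time = 16
  J4 runs 2 units, time = 18
  J5 runs 1 units, time = 19
  J1 runs 2 units, time = 21
  J2 runs 2 units, time = 23
  J3 runs 2 units, time = 25
  J4 runs 2 units, time = 27
  J1 runs 2 units, time = 29
  J2 runs 2 units, time = 31
  J3 runs 2 units, time = 33
  J1 runs 2 units, time = 35
  J2 runs 2 units, time = 37
  J3 runs 2 units, time = 39
  J1 runs 2 units, time = 41
  J2 runs 2 units, time = 43
  J3 runs 1 units, time = 44
  J1 runs 2 units, time = 46
  J2 runs 1 units, time = 47
Finish times: [46, 47, 44, 27, 19]
Average turnaround = 183/5 = 36.6

36.6


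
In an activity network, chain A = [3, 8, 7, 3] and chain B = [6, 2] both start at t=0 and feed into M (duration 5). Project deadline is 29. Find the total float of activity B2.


Forward pass: ES(B2) = sum of predecessors on chain B = 6
EF = ES + duration = 6 + 2 = 8
Backward pass: LF(M) = deadline = 29; LS(M) = 29 - 5 = 24
LF(B2) = LS(M) - sum(successors on chain B) = 24 - 0 = 24
LS = LF - duration = 24 - 2 = 22
Total float = LS - ES = 22 - 6 = 16

16


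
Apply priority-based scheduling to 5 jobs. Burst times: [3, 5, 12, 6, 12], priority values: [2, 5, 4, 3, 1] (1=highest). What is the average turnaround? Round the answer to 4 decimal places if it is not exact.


Sort by priority (ascending = highest first):
Order: [(1, 12), (2, 3), (3, 6), (4, 12), (5, 5)]
Completion times:
  Priority 1, burst=12, C=12
  Priority 2, burst=3, C=15
  Priority 3, burst=6, C=21
  Priority 4, burst=12, C=33
  Priority 5, burst=5, C=38
Average turnaround = 119/5 = 23.8

23.8


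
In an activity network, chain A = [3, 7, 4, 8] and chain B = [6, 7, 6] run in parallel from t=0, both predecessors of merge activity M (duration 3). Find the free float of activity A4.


ES(A4) = sum of predecessors on chain A = 14
EF(A4) = ES + duration = 14 + 8 = 22
Successor of A4 is M. ES(M) = max(sum(A), sum(B)) = max(22, 19) = 22
Free float = ES(successor) - EF(current) = 22 - 22 = 0

0


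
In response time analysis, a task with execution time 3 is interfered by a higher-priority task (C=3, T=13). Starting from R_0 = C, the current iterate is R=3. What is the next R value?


R_next = C + ceil(R_prev / T_hp) * C_hp
ceil(3 / 13) = ceil(0.2308) = 1
Interference = 1 * 3 = 3
R_next = 3 + 3 = 6

6


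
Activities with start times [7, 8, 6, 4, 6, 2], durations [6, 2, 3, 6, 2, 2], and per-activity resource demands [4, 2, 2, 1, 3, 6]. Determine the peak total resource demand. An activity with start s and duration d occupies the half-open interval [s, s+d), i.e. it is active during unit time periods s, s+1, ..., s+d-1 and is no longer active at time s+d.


Each activity i is active on [start_i, start_i + duration_i).
Compute total resource usage per time slot:
  t=0: active resources = [], total = 0
  t=1: active resources = [], total = 0
  t=2: active resources = [6], total = 6
  t=3: active resources = [6], total = 6
  t=4: active resources = [1], total = 1
  t=5: active resources = [1], total = 1
  t=6: active resources = [2, 1, 3], total = 6
  t=7: active resources = [4, 2, 1, 3], total = 10
  t=8: active resources = [4, 2, 2, 1], total = 9
  t=9: active resources = [4, 2, 1], total = 7
  t=10: active resources = [4], total = 4
  t=11: active resources = [4], total = 4
  t=12: active resources = [4], total = 4
Peak resource demand = 10

10


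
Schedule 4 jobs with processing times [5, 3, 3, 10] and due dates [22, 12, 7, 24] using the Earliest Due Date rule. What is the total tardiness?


Sort by due date (EDD order): [(3, 7), (3, 12), (5, 22), (10, 24)]
Compute completion times and tardiness:
  Job 1: p=3, d=7, C=3, tardiness=max(0,3-7)=0
  Job 2: p=3, d=12, C=6, tardiness=max(0,6-12)=0
  Job 3: p=5, d=22, C=11, tardiness=max(0,11-22)=0
  Job 4: p=10, d=24, C=21, tardiness=max(0,21-24)=0
Total tardiness = 0

0


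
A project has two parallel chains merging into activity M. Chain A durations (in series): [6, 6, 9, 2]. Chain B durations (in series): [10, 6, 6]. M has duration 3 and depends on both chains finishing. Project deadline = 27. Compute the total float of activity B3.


Forward pass: ES(B3) = sum of predecessors on chain B = 16
EF = ES + duration = 16 + 6 = 22
Backward pass: LF(M) = deadline = 27; LS(M) = 27 - 3 = 24
LF(B3) = LS(M) - sum(successors on chain B) = 24 - 0 = 24
LS = LF - duration = 24 - 6 = 18
Total float = LS - ES = 18 - 16 = 2

2


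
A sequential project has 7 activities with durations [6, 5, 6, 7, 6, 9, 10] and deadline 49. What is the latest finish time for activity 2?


LF(activity 2) = deadline - sum of successor durations
Successors: activities 3 through 7 with durations [6, 7, 6, 9, 10]
Sum of successor durations = 38
LF = 49 - 38 = 11

11


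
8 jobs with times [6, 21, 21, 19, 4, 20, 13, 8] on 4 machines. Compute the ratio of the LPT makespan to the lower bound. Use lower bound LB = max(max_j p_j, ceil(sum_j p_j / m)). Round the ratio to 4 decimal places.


LPT order: [21, 21, 20, 19, 13, 8, 6, 4]
Machine loads after assignment: [27, 25, 28, 32]
LPT makespan = 32
Lower bound = max(max_job, ceil(total/4)) = max(21, 28) = 28
Ratio = 32 / 28 = 1.1429

1.1429


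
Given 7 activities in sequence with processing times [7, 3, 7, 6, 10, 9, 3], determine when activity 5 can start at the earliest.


Activity 5 starts after activities 1 through 4 complete.
Predecessor durations: [7, 3, 7, 6]
ES = 7 + 3 + 7 + 6 = 23

23


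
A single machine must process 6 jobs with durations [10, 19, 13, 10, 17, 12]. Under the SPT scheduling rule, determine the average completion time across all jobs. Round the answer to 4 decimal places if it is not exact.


Sort jobs by processing time (SPT order): [10, 10, 12, 13, 17, 19]
Compute completion times sequentially:
  Job 1: processing = 10, completes at 10
  Job 2: processing = 10, completes at 20
  Job 3: processing = 12, completes at 32
  Job 4: processing = 13, completes at 45
  Job 5: processing = 17, completes at 62
  Job 6: processing = 19, completes at 81
Sum of completion times = 250
Average completion time = 250/6 = 41.6667

41.6667


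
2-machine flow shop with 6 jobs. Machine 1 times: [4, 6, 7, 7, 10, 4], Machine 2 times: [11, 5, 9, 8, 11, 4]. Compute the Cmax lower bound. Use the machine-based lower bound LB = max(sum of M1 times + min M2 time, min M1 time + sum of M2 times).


LB1 = sum(M1 times) + min(M2 times) = 38 + 4 = 42
LB2 = min(M1 times) + sum(M2 times) = 4 + 48 = 52
Lower bound = max(LB1, LB2) = max(42, 52) = 52

52


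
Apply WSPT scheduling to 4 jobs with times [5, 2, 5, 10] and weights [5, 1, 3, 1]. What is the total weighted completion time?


Compute p/w ratios and sort ascending (WSPT): [(5, 5), (5, 3), (2, 1), (10, 1)]
Compute weighted completion times:
  Job (p=5,w=5): C=5, w*C=5*5=25
  Job (p=5,w=3): C=10, w*C=3*10=30
  Job (p=2,w=1): C=12, w*C=1*12=12
  Job (p=10,w=1): C=22, w*C=1*22=22
Total weighted completion time = 89

89


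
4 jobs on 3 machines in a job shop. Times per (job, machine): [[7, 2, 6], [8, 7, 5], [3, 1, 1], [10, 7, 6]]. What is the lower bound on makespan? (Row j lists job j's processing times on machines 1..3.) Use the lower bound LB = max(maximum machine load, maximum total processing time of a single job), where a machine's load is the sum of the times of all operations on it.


Machine loads:
  Machine 1: 7 + 8 + 3 + 10 = 28
  Machine 2: 2 + 7 + 1 + 7 = 17
  Machine 3: 6 + 5 + 1 + 6 = 18
Max machine load = 28
Job totals:
  Job 1: 15
  Job 2: 20
  Job 3: 5
  Job 4: 23
Max job total = 23
Lower bound = max(28, 23) = 28

28


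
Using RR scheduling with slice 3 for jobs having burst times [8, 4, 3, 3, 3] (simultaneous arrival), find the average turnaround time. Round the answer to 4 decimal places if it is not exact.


Time quantum = 3
Execution trace:
  J1 runs 3 units, time = 3
  J2 runs 3 units, time = 6
  J3 runs 3 units, time = 9
  J4 runs 3 units, time = 12
  J5 runs 3 units, time = 15
  J1 runs 3 units, time = 18
  J2 runs 1 units, time = 19
  J1 runs 2 units, time = 21
Finish times: [21, 19, 9, 12, 15]
Average turnaround = 76/5 = 15.2

15.2


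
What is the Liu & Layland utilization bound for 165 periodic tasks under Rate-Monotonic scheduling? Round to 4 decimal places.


Compute 2^(1/165) = 1.0042097281
Subtract 1: 1.0042097281 - 1 = 0.0042097281
Multiply by n: 165 * 0.0042097281 = 0.6946051365
Round to 4 dp: 0.6946

0.6946


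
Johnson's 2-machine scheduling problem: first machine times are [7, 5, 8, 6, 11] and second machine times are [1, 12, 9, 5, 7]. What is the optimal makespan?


Apply Johnson's rule:
  Group 1 (a <= b): [(2, 5, 12), (3, 8, 9)]
  Group 2 (a > b): [(5, 11, 7), (4, 6, 5), (1, 7, 1)]
Optimal job order: [2, 3, 5, 4, 1]
Schedule:
  Job 2: M1 done at 5, M2 done at 17
  Job 3: M1 done at 13, M2 done at 26
  Job 5: M1 done at 24, M2 done at 33
  Job 4: M1 done at 30, M2 done at 38
  Job 1: M1 done at 37, M2 done at 39
Makespan = 39

39


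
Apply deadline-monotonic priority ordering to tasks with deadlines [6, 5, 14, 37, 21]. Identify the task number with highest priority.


Sort tasks by relative deadline (ascending):
  Task 2: deadline = 5
  Task 1: deadline = 6
  Task 3: deadline = 14
  Task 5: deadline = 21
  Task 4: deadline = 37
Priority order (highest first): [2, 1, 3, 5, 4]
Highest priority task = 2

2


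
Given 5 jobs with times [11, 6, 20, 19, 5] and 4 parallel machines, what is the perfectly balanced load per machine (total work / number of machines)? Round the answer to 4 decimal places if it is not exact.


Total processing time = 11 + 6 + 20 + 19 + 5 = 61
Number of machines = 4
Ideal balanced load = 61 / 4 = 15.25

15.25


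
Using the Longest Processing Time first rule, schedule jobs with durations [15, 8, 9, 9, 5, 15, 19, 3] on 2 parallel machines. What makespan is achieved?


Sort jobs in decreasing order (LPT): [19, 15, 15, 9, 9, 8, 5, 3]
Assign each job to the least loaded machine:
  Machine 1: jobs [19, 9, 9, 5], load = 42
  Machine 2: jobs [15, 15, 8, 3], load = 41
Makespan = max load = 42

42


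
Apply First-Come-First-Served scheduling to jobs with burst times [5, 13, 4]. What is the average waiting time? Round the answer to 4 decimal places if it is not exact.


FCFS order (as given): [5, 13, 4]
Waiting times:
  Job 1: wait = 0
  Job 2: wait = 5
  Job 3: wait = 18
Sum of waiting times = 23
Average waiting time = 23/3 = 7.6667

7.6667


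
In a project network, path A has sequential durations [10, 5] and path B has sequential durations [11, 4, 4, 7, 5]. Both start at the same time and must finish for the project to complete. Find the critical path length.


Path A total = 10 + 5 = 15
Path B total = 11 + 4 + 4 + 7 + 5 = 31
Critical path = longest path = max(15, 31) = 31

31


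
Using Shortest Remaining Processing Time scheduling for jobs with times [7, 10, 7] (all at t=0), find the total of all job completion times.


Since all jobs arrive at t=0, SRPT equals SPT ordering.
SPT order: [7, 7, 10]
Completion times:
  Job 1: p=7, C=7
  Job 2: p=7, C=14
  Job 3: p=10, C=24
Total completion time = 7 + 14 + 24 = 45

45


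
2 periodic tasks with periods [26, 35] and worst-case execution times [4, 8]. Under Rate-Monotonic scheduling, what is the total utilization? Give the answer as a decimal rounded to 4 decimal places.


Compute individual utilizations (exact fractions):
  Task 1: C/T = 4/26 = 2/13 (approx. 0.1538)
  Task 2: C/T = 8/35 (approx. 0.2286)
Total utilization U = 2/13 + 8/35 = 174/455
Rounded to 4 decimal places: U = 0.3824
RM (Liu & Layland) bound for 2 tasks = 0.828427; compare with U = 174/455 (approx. 0.382418)
U <= bound, so schedulable by RM sufficient condition.

0.3824


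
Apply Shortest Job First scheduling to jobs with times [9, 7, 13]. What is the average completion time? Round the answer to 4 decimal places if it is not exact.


SJF order (ascending): [7, 9, 13]
Completion times:
  Job 1: burst=7, C=7
  Job 2: burst=9, C=16
  Job 3: burst=13, C=29
Average completion = 52/3 = 17.3333

17.3333


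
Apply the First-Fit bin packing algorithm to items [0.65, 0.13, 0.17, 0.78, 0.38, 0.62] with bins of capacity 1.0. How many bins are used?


Place items sequentially using First-Fit:
  Item 0.65 -> new Bin 1
  Item 0.13 -> Bin 1 (now 0.78)
  Item 0.17 -> Bin 1 (now 0.95)
  Item 0.78 -> new Bin 2
  Item 0.38 -> new Bin 3
  Item 0.62 -> Bin 3 (now 1.0)
Total bins used = 3

3


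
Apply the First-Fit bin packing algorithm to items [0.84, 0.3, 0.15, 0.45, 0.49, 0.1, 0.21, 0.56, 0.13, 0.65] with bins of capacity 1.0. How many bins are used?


Place items sequentially using First-Fit:
  Item 0.84 -> new Bin 1
  Item 0.3 -> new Bin 2
  Item 0.15 -> Bin 1 (now 0.99)
  Item 0.45 -> Bin 2 (now 0.75)
  Item 0.49 -> new Bin 3
  Item 0.1 -> Bin 2 (now 0.85)
  Item 0.21 -> Bin 3 (now 0.7)
  Item 0.56 -> new Bin 4
  Item 0.13 -> Bin 2 (now 0.98)
  Item 0.65 -> new Bin 5
Total bins used = 5

5
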